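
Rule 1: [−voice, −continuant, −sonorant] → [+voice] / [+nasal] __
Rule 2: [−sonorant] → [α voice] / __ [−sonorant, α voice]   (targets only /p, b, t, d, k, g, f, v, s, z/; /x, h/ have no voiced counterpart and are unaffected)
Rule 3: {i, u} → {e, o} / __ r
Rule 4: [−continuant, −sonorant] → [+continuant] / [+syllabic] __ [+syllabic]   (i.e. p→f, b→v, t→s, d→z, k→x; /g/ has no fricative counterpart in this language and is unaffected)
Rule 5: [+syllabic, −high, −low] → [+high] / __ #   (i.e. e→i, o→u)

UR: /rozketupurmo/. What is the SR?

roskesuformu

Rule 1 (post-nasal voicing): no segment meets the environment; /rozketupurmo/ is unchanged.
Rule 2 (regressive voicing assimilation): /z/ precedes the voiceless obstruent /k/, so it devoices to [s] by assimilation. /rozketupurmo/ → rosketupurmo.
Rule 3 (pre-rhotic lowering): /u/ is a high vowel immediately before /r/, so it lowers to [o]. /rosketupurmo/ → rosketupormo.
Rule 4 (intervocalic spirantization): /t/ is a stop between vowels /e/ and /u/, so it spirantizes to the fricative [s]. /p/ is a stop between vowels /u/ and /o/, so it spirantizes to the fricative [f]. /rosketupormo/ → roskesuformo.
Rule 5 (final vowel raising): /o/ is a mid vowel in word-final position, so it raises to [u]. /roskesuformo/ → roskesuformu.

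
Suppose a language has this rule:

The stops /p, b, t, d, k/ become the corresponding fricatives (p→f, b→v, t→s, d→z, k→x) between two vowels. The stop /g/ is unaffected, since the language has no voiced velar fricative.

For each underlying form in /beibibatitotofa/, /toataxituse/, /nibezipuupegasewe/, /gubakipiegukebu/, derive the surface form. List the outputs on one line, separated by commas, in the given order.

beivivasisosofa, toasaxisuse, nivezifuufegasewe, guvaxifieguxevu

/beibibatitotofa/: /b/ is a stop between vowels /i/ and /i/, so it spirantizes to the fricative [v]. /b/ is a stop between vowels /i/ and /a/, so it spirantizes to the fricative [v]. /t/ is a stop between vowels /a/ and /i/, so it spirantizes to the fricative [s]. /t/ is a stop between vowels /i/ and /o/, so it spirantizes to the fricative [s]. /t/ is a stop between vowels /o/ and /o/, so it spirantizes to the fricative [s]. → [beivivasisosofa].
/toataxituse/: /t/ is a stop between vowels /a/ and /a/, so it spirantizes to the fricative [s]. /t/ is a stop between vowels /i/ and /u/, so it spirantizes to the fricative [s]. → [toasaxisuse].
/nibezipuupegasewe/: /b/ is a stop between vowels /i/ and /e/, so it spirantizes to the fricative [v]. /p/ is a stop between vowels /i/ and /u/, so it spirantizes to the fricative [f]. /p/ is a stop between vowels /u/ and /e/, so it spirantizes to the fricative [f]. → [nivezifuufegasewe].
/gubakipiegukebu/: /b/ is a stop between vowels /u/ and /a/, so it spirantizes to the fricative [v]. /k/ is a stop between vowels /a/ and /i/, so it spirantizes to the fricative [x]. /p/ is a stop between vowels /i/ and /i/, so it spirantizes to the fricative [f]. /k/ is a stop between vowels /u/ and /e/, so it spirantizes to the fricative [x]. /b/ is a stop between vowels /e/ and /u/, so it spirantizes to the fricative [v]. → [guvaxifieguxevu].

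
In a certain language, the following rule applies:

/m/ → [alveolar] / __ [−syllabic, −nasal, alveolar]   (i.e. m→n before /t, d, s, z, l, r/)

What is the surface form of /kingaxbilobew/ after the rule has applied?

kingaxbilobew

No segment of /kingaxbilobew/ meets the structural description of the rule, so the form surfaces unchanged.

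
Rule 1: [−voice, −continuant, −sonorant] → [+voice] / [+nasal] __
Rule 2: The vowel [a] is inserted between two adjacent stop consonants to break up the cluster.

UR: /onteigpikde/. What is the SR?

Rule 1 (post-nasal voicing): /t/ is a voiceless stop immediately after the nasal /n/, so it voices to [d]. /onteigpikde/ → ondeigpikde.
Rule 2 (stop-cluster a-epenthesis): /g/ and /p/ form a stop–stop cluster, so [a] is inserted between them. /k/ and /d/ form a stop–stop cluster, so [a] is inserted between them. /ondeigpikde/ → ondeigapikade.

ondeigapikade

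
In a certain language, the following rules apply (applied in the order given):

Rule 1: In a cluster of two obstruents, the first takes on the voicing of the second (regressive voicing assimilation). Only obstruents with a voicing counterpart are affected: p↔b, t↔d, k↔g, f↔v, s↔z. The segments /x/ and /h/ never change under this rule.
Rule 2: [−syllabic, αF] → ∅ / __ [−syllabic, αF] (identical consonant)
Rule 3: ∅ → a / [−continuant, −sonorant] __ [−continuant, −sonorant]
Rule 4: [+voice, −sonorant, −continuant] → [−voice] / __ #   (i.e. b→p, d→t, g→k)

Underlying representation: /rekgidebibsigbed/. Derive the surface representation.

regidebipsigabet

Rule 1 (regressive voicing assimilation): /k/ precedes the voiced obstruent /g/, so it voices to [g] by assimilation. /b/ precedes the voiceless obstruent /s/, so it devoices to [p] by assimilation. /rekgidebibsigbed/ → reggidebipsigbed.
Rule 2 (degemination): /gg/ is a geminate; the first /g/ deletes. /reggidebipsigbed/ → regidebipsigbed.
Rule 3 (stop-cluster a-epenthesis): /g/ and /b/ form a stop–stop cluster, so [a] is inserted between them. /regidebipsigbed/ → regidebipsigabed.
Rule 4 (final devoicing): /d/ is a voiced stop in word-final position, so it devoices to [t]. /regidebipsigabed/ → regidebipsigabet.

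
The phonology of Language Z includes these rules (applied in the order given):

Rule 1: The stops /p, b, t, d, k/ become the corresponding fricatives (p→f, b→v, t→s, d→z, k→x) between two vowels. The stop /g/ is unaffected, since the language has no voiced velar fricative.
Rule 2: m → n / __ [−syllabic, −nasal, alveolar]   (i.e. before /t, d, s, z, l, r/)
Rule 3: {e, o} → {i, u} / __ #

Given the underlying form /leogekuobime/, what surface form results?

leogexuovimi

Rule 1 (intervocalic spirantization): /k/ is a stop between vowels /e/ and /u/, so it spirantizes to the fricative [x]. /b/ is a stop between vowels /o/ and /i/, so it spirantizes to the fricative [v]. /leogekuobime/ → leogexuovime.
Rule 2 (nasal place assimilation): no segment meets the environment; /leogexuovime/ is unchanged.
Rule 3 (final vowel raising): /e/ is a mid vowel in word-final position, so it raises to [i]. /leogexuovime/ → leogexuovimi.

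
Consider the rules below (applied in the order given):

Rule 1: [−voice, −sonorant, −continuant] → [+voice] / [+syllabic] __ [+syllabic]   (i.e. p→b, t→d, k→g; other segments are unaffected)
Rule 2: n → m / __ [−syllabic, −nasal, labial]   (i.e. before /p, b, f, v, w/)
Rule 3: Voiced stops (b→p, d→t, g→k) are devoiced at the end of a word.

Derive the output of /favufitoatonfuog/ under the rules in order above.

favufidoadomfuok

Rule 1 (intervocalic voicing): /t/ is a voiceless stop between vowels /i/ and /o/, so it voices to [d]. /t/ is a voiceless stop between vowels /a/ and /o/, so it voices to [d]. /favufitoatonfuog/ → favufidoadonfuog.
Rule 2 (nasal place assimilation): /n/ precedes the labial consonant /f/, so it assimilates in place to [m]. /favufidoadonfuog/ → favufidoadomfuog.
Rule 3 (final devoicing): /g/ is a voiced stop in word-final position, so it devoices to [k]. /favufidoadomfuog/ → favufidoadomfuok.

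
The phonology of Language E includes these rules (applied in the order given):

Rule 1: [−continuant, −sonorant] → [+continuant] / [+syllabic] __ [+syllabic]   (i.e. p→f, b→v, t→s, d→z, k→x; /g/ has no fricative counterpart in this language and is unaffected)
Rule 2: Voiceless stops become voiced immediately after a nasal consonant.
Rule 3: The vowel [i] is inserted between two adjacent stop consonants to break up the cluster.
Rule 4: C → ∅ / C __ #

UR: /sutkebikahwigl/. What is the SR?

Rule 1 (intervocalic spirantization): /b/ is a stop between vowels /e/ and /i/, so it spirantizes to the fricative [v]. /k/ is a stop between vowels /i/ and /a/, so it spirantizes to the fricative [x]. /sutkebikahwigl/ → sutkevixahwigl.
Rule 2 (post-nasal voicing): no segment meets the environment; /sutkevixahwigl/ is unchanged.
Rule 3 (stop-cluster i-epenthesis): /t/ and /k/ form a stop–stop cluster, so [i] is inserted between them. /sutkevixahwigl/ → sutikevixahwigl.
Rule 4 (final cluster simplification): /l/ is the second consonant of a word-final cluster /gl/, so it deletes. /sutikevixahwigl/ → sutikevixahwig.

sutikevixahwig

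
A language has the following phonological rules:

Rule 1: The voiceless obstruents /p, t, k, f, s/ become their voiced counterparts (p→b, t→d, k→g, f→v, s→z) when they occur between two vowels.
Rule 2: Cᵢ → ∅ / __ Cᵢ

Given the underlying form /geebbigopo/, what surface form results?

geebigobo

Rule 1 (intervocalic voicing): /p/ is a voiceless obstruent between vowels /o/ and /o/, so it voices to [b]. /geebbigopo/ → geebbigobo.
Rule 2 (degemination): /bb/ is a geminate; the first /b/ deletes. /geebbigobo/ → geebigobo.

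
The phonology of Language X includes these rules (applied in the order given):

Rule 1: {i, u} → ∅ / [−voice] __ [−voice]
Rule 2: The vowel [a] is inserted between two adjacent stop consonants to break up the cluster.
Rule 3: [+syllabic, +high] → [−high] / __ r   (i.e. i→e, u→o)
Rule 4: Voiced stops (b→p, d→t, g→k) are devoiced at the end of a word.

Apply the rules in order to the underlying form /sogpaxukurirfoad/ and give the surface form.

Rule 1 (high vowel syncope): /u/ is a high vowel flanked by voiceless consonants /x/ and /k/, so it deletes. /sogpaxukurirfoad/ → sogpaxkurirfoad.
Rule 2 (stop-cluster a-epenthesis): /g/ and /p/ form a stop–stop cluster, so [a] is inserted between them. /sogpaxkurirfoad/ → sogapaxkurirfoad.
Rule 3 (pre-rhotic lowering): /u/ is a high vowel immediately before /r/, so it lowers to [o]. /i/ is a high vowel immediately before /r/, so it lowers to [e]. /sogapaxkurirfoad/ → sogapaxkorerfoad.
Rule 4 (final devoicing): /d/ is a voiced stop in word-final position, so it devoices to [t]. /sogapaxkorerfoad/ → sogapaxkorerfoat.

sogapaxkorerfoat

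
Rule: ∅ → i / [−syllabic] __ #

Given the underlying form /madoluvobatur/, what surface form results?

madoluvobaturi

the form ends in the consonant /r/, so [i] is inserted word-finally.
Surface form: [madoluvobaturi].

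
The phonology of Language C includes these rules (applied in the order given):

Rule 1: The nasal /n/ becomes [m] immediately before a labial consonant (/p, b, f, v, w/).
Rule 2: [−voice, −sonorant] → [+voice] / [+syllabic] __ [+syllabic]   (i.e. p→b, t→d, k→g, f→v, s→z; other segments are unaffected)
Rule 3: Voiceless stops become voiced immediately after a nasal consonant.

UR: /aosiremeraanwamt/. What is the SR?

Rule 1 (nasal place assimilation): /n/ precedes the labial consonant /w/, so it assimilates in place to [m]. /aosiremeraanwamt/ → aosiremeraamwamt.
Rule 2 (intervocalic voicing): /s/ is a voiceless obstruent between vowels /o/ and /i/, so it voices to [z]. /aosiremeraamwamt/ → aoziremeraamwamt.
Rule 3 (post-nasal voicing): /t/ is a voiceless stop immediately after the nasal /m/, so it voices to [d]. /aoziremeraamwamt/ → aoziremeraamwamd.

aoziremeraamwamd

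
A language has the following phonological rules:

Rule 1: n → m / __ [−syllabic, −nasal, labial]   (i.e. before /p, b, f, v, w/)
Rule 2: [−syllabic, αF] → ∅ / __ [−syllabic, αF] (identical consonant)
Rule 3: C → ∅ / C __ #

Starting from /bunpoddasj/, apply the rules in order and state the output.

bumpodas

Rule 1 (nasal place assimilation): /n/ precedes the labial consonant /p/, so it assimilates in place to [m]. /bunpoddasj/ → bumpoddasj.
Rule 2 (degemination): /dd/ is a geminate; the first /d/ deletes. /bumpoddasj/ → bumpodasj.
Rule 3 (final cluster simplification): /j/ is the second consonant of a word-final cluster /sj/, so it deletes. /bumpodasj/ → bumpodas.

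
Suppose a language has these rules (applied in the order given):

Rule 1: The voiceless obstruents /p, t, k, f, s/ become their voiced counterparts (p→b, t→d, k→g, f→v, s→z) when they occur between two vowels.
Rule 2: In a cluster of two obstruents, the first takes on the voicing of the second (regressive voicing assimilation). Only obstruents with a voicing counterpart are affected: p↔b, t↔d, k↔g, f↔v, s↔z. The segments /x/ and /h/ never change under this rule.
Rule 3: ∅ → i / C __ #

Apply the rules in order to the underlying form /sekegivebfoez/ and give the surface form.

segegivepfoezi

Rule 1 (intervocalic voicing): /k/ is a voiceless obstruent between vowels /e/ and /e/, so it voices to [g]. /sekegivebfoez/ → segegivebfoez.
Rule 2 (regressive voicing assimilation): /b/ precedes the voiceless obstruent /f/, so it devoices to [p] by assimilation. /segegivebfoez/ → segegivepfoez.
Rule 3 (final i-epenthesis): the form ends in the consonant /z/, so [i] is inserted word-finally. /segegivepfoez/ → segegivepfoezi.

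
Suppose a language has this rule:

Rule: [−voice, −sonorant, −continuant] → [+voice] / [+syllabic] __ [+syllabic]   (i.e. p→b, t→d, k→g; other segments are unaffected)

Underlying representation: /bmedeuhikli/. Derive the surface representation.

No segment of /bmedeuhikli/ meets the structural description of the rule, so the form surfaces unchanged.

bmedeuhikli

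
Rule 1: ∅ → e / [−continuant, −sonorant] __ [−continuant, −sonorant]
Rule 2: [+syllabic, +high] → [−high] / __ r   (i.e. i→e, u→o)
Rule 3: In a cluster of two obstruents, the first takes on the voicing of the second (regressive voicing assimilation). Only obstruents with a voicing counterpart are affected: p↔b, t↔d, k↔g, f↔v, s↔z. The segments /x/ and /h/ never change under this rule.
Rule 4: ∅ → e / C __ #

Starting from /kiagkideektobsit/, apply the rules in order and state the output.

kiagekideeketopsite

Rule 1 (stop-cluster e-epenthesis): /g/ and /k/ form a stop–stop cluster, so [e] is inserted between them. /k/ and /t/ form a stop–stop cluster, so [e] is inserted between them. /kiagkideektobsit/ → kiagekideeketobsit.
Rule 2 (pre-rhotic lowering): no segment meets the environment; /kiagekideeketobsit/ is unchanged.
Rule 3 (regressive voicing assimilation): /b/ precedes the voiceless obstruent /s/, so it devoices to [p] by assimilation. /kiagekideeketobsit/ → kiagekideeketopsit.
Rule 4 (final e-epenthesis): the form ends in the consonant /t/, so [e] is inserted word-finally. /kiagekideeketopsit/ → kiagekideeketopsite.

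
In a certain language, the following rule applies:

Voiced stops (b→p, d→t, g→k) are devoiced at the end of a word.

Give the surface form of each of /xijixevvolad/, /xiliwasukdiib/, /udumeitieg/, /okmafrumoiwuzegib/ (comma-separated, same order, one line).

xijixevvolat, xiliwasukdiip, udumeitiek, okmafrumoiwuzegip

/xijixevvolad/: /d/ is a voiced stop in word-final position, so it devoices to [t]. → [xijixevvolat].
/xiliwasukdiib/: /b/ is a voiced stop in word-final position, so it devoices to [p]. → [xiliwasukdiip].
/udumeitieg/: /g/ is a voiced stop in word-final position, so it devoices to [k]. → [udumeitiek].
/okmafrumoiwuzegib/: /b/ is a voiced stop in word-final position, so it devoices to [p]. → [okmafrumoiwuzegip].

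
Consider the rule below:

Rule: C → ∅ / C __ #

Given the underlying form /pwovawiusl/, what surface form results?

/l/ is the second consonant of a word-final cluster /sl/, so it deletes.
Surface form: [pwovawius].

pwovawius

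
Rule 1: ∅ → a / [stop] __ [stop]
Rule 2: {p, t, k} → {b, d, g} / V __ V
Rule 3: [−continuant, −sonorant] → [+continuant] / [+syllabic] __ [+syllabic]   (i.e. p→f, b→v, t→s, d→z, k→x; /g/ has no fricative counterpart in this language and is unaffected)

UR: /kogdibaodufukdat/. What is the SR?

Rule 1 (stop-cluster a-epenthesis): /g/ and /d/ form a stop–stop cluster, so [a] is inserted between them. /k/ and /d/ form a stop–stop cluster, so [a] is inserted between them. /kogdibaodufukdat/ → kogadibaodufukadat.
Rule 2 (intervocalic voicing): /k/ is a voiceless stop between vowels /u/ and /a/, so it voices to [g]. /kogadibaodufukadat/ → kogadibaodufugadat.
Rule 3 (intervocalic spirantization): /d/ is a stop between vowels /a/ and /i/, so it spirantizes to the fricative [z]. /b/ is a stop between vowels /i/ and /a/, so it spirantizes to the fricative [v]. /d/ is a stop between vowels /o/ and /u/, so it spirantizes to the fricative [z]. /d/ is a stop between vowels /a/ and /a/, so it spirantizes to the fricative [z]. /kogadibaodufugadat/ → kogazivaozufugazat.

kogazivaozufugazat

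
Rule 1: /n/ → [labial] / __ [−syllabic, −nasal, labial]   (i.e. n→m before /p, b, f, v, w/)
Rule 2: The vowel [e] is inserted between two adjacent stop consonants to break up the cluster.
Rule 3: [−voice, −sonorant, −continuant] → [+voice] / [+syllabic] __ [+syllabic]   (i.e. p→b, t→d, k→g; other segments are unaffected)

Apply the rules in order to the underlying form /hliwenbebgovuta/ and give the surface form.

hliwembebegovuda

Rule 1 (nasal place assimilation): /n/ precedes the labial consonant /b/, so it assimilates in place to [m]. /hliwenbebgovuta/ → hliwembebgovuta.
Rule 2 (stop-cluster e-epenthesis): /b/ and /g/ form a stop–stop cluster, so [e] is inserted between them. /hliwembebgovuta/ → hliwembebegovuta.
Rule 3 (intervocalic voicing): /t/ is a voiceless stop between vowels /u/ and /a/, so it voices to [d]. /hliwembebegovuta/ → hliwembebegovuda.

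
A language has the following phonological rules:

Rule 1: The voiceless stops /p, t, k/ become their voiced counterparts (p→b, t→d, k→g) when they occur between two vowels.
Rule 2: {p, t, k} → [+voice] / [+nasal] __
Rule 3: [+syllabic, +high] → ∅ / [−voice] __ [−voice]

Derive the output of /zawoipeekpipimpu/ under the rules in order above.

Rule 1 (intervocalic voicing): /p/ is a voiceless stop between vowels /i/ and /e/, so it voices to [b]. /p/ is a voiceless stop between vowels /i/ and /i/, so it voices to [b]. /zawoipeekpipimpu/ → zawoibeekpibimpu.
Rule 2 (post-nasal voicing): /p/ is a voiceless stop immediately after the nasal /m/, so it voices to [b]. /zawoibeekpibimpu/ → zawoibeekpibimbu.
Rule 3 (high vowel syncope): no segment meets the environment; /zawoibeekpibimbu/ is unchanged.

zawoibeekpibimbu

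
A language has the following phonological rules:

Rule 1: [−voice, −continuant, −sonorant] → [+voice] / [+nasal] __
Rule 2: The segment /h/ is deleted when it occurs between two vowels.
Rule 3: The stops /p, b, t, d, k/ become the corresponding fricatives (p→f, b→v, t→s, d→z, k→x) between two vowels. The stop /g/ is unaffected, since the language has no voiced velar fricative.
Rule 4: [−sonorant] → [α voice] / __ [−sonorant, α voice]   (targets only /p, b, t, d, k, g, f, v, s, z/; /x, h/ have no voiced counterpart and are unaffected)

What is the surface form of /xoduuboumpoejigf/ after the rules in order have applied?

xozuuvoumboejikf

Rule 1 (post-nasal voicing): /p/ is a voiceless stop immediately after the nasal /m/, so it voices to [b]. /xoduuboumpoejigf/ → xoduuboumboejigf.
Rule 2 (intervocalic h-deletion): no segment meets the environment; /xoduuboumboejigf/ is unchanged.
Rule 3 (intervocalic spirantization): /d/ is a stop between vowels /o/ and /u/, so it spirantizes to the fricative [z]. /b/ is a stop between vowels /u/ and /o/, so it spirantizes to the fricative [v]. /xoduuboumboejigf/ → xozuuvoumboejigf.
Rule 4 (regressive voicing assimilation): /g/ precedes the voiceless obstruent /f/, so it devoices to [k] by assimilation. /xozuuvoumboejigf/ → xozuuvoumboejikf.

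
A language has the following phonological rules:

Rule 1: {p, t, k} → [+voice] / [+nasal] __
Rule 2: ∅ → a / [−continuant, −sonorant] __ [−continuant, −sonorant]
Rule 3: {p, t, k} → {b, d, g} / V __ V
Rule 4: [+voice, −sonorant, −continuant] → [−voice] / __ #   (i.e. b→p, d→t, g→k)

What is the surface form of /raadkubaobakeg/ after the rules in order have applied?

Rule 1 (post-nasal voicing): no segment meets the environment; /raadkubaobakeg/ is unchanged.
Rule 2 (stop-cluster a-epenthesis): /d/ and /k/ form a stop–stop cluster, so [a] is inserted between them. /raadkubaobakeg/ → raadakubaobakeg.
Rule 3 (intervocalic voicing): /k/ is a voiceless stop between vowels /a/ and /u/, so it voices to [g]. /k/ is a voiceless stop between vowels /a/ and /e/, so it voices to [g]. /raadakubaobakeg/ → raadagubaobageg.
Rule 4 (final devoicing): /g/ is a voiced stop in word-final position, so it devoices to [k]. /raadagubaobageg/ → raadagubaobagek.

raadagubaobagek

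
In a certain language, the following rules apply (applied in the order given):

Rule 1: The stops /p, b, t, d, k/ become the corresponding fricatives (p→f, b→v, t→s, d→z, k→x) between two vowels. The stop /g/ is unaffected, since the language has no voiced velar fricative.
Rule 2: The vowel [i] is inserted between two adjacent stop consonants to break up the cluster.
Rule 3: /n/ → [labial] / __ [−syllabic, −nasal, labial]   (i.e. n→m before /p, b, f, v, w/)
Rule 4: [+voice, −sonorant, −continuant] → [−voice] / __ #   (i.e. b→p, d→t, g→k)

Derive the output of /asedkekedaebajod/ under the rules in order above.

asedikexezaevajot

Rule 1 (intervocalic spirantization): /k/ is a stop between vowels /e/ and /e/, so it spirantizes to the fricative [x]. /d/ is a stop between vowels /e/ and /a/, so it spirantizes to the fricative [z]. /b/ is a stop between vowels /e/ and /a/, so it spirantizes to the fricative [v]. /asedkekedaebajod/ → asedkexezaevajod.
Rule 2 (stop-cluster i-epenthesis): /d/ and /k/ form a stop–stop cluster, so [i] is inserted between them. /asedkexezaevajod/ → asedikexezaevajod.
Rule 3 (nasal place assimilation): no segment meets the environment; /asedikexezaevajod/ is unchanged.
Rule 4 (final devoicing): /d/ is a voiced stop in word-final position, so it devoices to [t]. /asedikexezaevajod/ → asedikexezaevajot.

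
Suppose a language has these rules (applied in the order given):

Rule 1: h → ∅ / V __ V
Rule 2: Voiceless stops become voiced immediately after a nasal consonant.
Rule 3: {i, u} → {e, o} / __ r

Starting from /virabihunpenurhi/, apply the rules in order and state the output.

verabiunbenorhi

Rule 1 (intervocalic h-deletion): /h/ occurs between vowels /i/ and /u/, so it deletes. /virabihunpenurhi/ → virabiunpenurhi.
Rule 2 (post-nasal voicing): /p/ is a voiceless stop immediately after the nasal /n/, so it voices to [b]. /virabiunpenurhi/ → virabiunbenurhi.
Rule 3 (pre-rhotic lowering): /i/ is a high vowel immediately before /r/, so it lowers to [e]. /u/ is a high vowel immediately before /r/, so it lowers to [o]. /virabiunbenurhi/ → verabiunbenorhi.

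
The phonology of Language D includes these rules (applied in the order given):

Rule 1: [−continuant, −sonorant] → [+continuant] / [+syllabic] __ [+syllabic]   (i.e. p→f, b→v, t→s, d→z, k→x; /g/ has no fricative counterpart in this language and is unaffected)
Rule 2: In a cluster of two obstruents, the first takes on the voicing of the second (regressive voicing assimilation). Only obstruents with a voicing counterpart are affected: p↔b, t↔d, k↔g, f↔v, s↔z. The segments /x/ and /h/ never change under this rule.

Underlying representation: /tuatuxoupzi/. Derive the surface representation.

Rule 1 (intervocalic spirantization): /t/ is a stop between vowels /a/ and /u/, so it spirantizes to the fricative [s]. /tuatuxoupzi/ → tuasuxoupzi.
Rule 2 (regressive voicing assimilation): /p/ precedes the voiced obstruent /z/, so it voices to [b] by assimilation. /tuasuxoupzi/ → tuasuxoubzi.

tuasuxoubzi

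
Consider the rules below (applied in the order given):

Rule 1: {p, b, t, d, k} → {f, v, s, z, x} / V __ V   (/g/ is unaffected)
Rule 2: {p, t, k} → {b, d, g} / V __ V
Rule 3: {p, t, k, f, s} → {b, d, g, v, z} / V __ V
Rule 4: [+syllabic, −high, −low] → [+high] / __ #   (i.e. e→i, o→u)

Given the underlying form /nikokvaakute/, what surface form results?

Rule 1 (intervocalic spirantization): /k/ is a stop between vowels /i/ and /o/, so it spirantizes to the fricative [x]. /k/ is a stop between vowels /a/ and /u/, so it spirantizes to the fricative [x]. /t/ is a stop between vowels /u/ and /e/, so it spirantizes to the fricative [s]. /nikokvaakute/ → nixokvaaxuse.
Rule 2 (intervocalic voicing): no segment meets the environment; /nixokvaaxuse/ is unchanged.
Rule 3 (intervocalic voicing): /s/ is a voiceless obstruent between vowels /u/ and /e/, so it voices to [z]. /nixokvaaxuse/ → nixokvaaxuze.
Rule 4 (final vowel raising): /e/ is a mid vowel in word-final position, so it raises to [i]. /nixokvaaxuze/ → nixokvaaxuzi.

nixokvaaxuzi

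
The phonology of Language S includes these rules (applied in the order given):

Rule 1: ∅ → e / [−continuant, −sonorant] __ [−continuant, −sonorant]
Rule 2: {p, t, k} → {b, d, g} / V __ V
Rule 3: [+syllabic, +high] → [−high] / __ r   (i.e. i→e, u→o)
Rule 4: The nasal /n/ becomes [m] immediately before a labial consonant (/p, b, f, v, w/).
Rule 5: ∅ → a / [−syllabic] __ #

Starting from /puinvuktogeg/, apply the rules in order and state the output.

puimvugedogega

Rule 1 (stop-cluster e-epenthesis): /k/ and /t/ form a stop–stop cluster, so [e] is inserted between them. /puinvuktogeg/ → puinvuketogeg.
Rule 2 (intervocalic voicing): /k/ is a voiceless stop between vowels /u/ and /e/, so it voices to [g]. /t/ is a voiceless stop between vowels /e/ and /o/, so it voices to [d]. /puinvuketogeg/ → puinvugedogeg.
Rule 3 (pre-rhotic lowering): no segment meets the environment; /puinvugedogeg/ is unchanged.
Rule 4 (nasal place assimilation): /n/ precedes the labial consonant /v/, so it assimilates in place to [m]. /puinvugedogeg/ → puimvugedogeg.
Rule 5 (final a-epenthesis): the form ends in the consonant /g/, so [a] is inserted word-finally. /puimvugedogeg/ → puimvugedogega.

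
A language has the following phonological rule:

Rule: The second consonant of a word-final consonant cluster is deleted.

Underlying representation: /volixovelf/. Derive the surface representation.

/f/ is the second consonant of a word-final cluster /lf/, so it deletes.
The other instances of /v/, /l/, /x/ do not occur in the required environment and remain unchanged.
Surface form: [volixovel].

volixovel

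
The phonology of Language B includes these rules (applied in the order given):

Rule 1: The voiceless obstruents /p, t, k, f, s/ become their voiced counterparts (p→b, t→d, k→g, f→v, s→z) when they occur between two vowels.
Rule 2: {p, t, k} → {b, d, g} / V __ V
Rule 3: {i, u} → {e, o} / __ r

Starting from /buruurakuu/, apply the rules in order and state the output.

Rule 1 (intervocalic voicing): /k/ is a voiceless obstruent between vowels /a/ and /u/, so it voices to [g]. /buruurakuu/ → buruuraguu.
Rule 2 (intervocalic voicing): no segment meets the environment; /buruuraguu/ is unchanged.
Rule 3 (pre-rhotic lowering): /u/ is a high vowel immediately before /r/, so it lowers to [o]. /u/ is a high vowel immediately before /r/, so it lowers to [o]. /buruuraguu/ → boruoraguu.

boruoraguu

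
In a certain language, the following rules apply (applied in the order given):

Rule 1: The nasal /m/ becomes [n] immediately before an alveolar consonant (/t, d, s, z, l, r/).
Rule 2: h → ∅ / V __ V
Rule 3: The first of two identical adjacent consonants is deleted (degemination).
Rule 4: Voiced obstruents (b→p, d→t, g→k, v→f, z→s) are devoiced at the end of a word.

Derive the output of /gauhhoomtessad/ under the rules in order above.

Rule 1 (nasal place assimilation): /m/ precedes the alveolar consonant /t/, so it assimilates in place to [n]. /gauhhoomtessad/ → gauhhoontessad.
Rule 2 (intervocalic h-deletion): no segment meets the environment; /gauhhoontessad/ is unchanged.
Rule 3 (degemination): /hh/ is a geminate; the first /h/ deletes. /ss/ is a geminate; the first /s/ deletes. /gauhhoontessad/ → gauhoontesad.
Rule 4 (final devoicing): /d/ is a voiced obstruent in word-final position, so it devoices to [t]. /gauhoontesad/ → gauhoontesat.

gauhoontesat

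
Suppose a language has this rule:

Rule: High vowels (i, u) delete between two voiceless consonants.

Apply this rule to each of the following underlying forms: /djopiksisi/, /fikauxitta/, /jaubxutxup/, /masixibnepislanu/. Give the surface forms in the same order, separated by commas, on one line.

djopkssi, fkauxtta, jaubxtxp, masxibnepslanu

/djopiksisi/: /i/ is a high vowel flanked by voiceless consonants /p/ and /k/, so it deletes. /i/ is a high vowel flanked by voiceless consonants /s/ and /s/, so it deletes. → [djopkssi].
/fikauxitta/: /i/ is a high vowel flanked by voiceless consonants /f/ and /k/, so it deletes. /i/ is a high vowel flanked by voiceless consonants /x/ and /t/, so it deletes. → [fkauxtta].
/jaubxutxup/: /u/ is a high vowel flanked by voiceless consonants /x/ and /t/, so it deletes. /u/ is a high vowel flanked by voiceless consonants /x/ and /p/, so it deletes. → [jaubxtxp].
/masixibnepislanu/: /i/ is a high vowel flanked by voiceless consonants /s/ and /x/, so it deletes. /i/ is a high vowel flanked by voiceless consonants /p/ and /s/, so it deletes. → [masxibnepslanu].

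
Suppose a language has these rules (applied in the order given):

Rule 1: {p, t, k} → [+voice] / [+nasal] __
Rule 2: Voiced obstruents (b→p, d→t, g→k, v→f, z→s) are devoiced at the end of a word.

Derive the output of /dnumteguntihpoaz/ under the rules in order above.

dnumdegundihpoas

Rule 1 (post-nasal voicing): /t/ is a voiceless stop immediately after the nasal /m/, so it voices to [d]. /t/ is a voiceless stop immediately after the nasal /n/, so it voices to [d]. /dnumteguntihpoaz/ → dnumdegundihpoaz.
Rule 2 (final devoicing): /z/ is a voiced obstruent in word-final position, so it devoices to [s]. /dnumdegundihpoaz/ → dnumdegundihpoas.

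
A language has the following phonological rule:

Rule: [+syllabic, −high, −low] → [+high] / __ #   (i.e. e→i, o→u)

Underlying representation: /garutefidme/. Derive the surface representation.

garutefidmi

/e/ is a mid vowel in word-final position, so it raises to [i].
The other instance of /e/ does not occur in the required environment and remains unchanged.
Surface form: [garutefidmi].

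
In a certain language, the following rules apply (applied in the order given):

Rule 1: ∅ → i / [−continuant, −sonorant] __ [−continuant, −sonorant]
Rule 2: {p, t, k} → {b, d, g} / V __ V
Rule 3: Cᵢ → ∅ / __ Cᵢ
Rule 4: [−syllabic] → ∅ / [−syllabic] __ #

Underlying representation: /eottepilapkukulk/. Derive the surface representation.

Rule 1 (stop-cluster i-epenthesis): /t/ and /t/ form a stop–stop cluster, so [i] is inserted between them. /p/ and /k/ form a stop–stop cluster, so [i] is inserted between them. /eottepilapkukulk/ → eotitepilapikukulk.
Rule 2 (intervocalic voicing): /t/ is a voiceless stop between vowels /o/ and /i/, so it voices to [d]. /t/ is a voiceless stop between vowels /i/ and /e/, so it voices to [d]. /p/ is a voiceless stop between vowels /e/ and /i/, so it voices to [b]. /p/ is a voiceless stop between vowels /a/ and /i/, so it voices to [b]. /k/ is a voiceless stop between vowels /i/ and /u/, so it voices to [g]. /k/ is a voiceless stop between vowels /u/ and /u/, so it voices to [g]. /eotitepilapikukulk/ → eodidebilabigugulk.
Rule 3 (degemination): no segment meets the environment; /eodidebilabigugulk/ is unchanged.
Rule 4 (final cluster simplification): /k/ is the second consonant of a word-final cluster /lk/, so it deletes. /eodidebilabigugulk/ → eodidebilabigugul.

eodidebilabigugul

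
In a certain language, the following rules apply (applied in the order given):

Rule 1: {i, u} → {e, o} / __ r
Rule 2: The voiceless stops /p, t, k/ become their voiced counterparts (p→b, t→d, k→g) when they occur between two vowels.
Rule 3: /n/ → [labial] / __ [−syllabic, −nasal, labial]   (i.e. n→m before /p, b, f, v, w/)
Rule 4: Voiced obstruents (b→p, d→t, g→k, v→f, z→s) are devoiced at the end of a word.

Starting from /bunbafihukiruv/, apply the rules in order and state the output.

bumbafihugeruf

Rule 1 (pre-rhotic lowering): /i/ is a high vowel immediately before /r/, so it lowers to [e]. /bunbafihukiruv/ → bunbafihukeruv.
Rule 2 (intervocalic voicing): /k/ is a voiceless stop between vowels /u/ and /e/, so it voices to [g]. /bunbafihukeruv/ → bunbafihugeruv.
Rule 3 (nasal place assimilation): /n/ precedes the labial consonant /b/, so it assimilates in place to [m]. /bunbafihugeruv/ → bumbafihugeruv.
Rule 4 (final devoicing): /v/ is a voiced obstruent in word-final position, so it devoices to [f]. /bumbafihugeruv/ → bumbafihugeruf.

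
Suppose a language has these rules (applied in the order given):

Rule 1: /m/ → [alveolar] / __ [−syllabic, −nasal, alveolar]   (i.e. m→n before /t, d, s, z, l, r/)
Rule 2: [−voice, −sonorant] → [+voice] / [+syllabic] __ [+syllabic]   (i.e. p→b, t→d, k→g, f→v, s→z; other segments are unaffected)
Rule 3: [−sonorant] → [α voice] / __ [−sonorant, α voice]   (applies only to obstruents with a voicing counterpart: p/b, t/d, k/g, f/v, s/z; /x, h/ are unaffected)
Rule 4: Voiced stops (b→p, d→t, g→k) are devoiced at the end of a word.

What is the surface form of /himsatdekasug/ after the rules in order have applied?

Rule 1 (nasal place assimilation): /m/ precedes the alveolar consonant /s/, so it assimilates in place to [n]. /himsatdekasug/ → hinsatdekasug.
Rule 2 (intervocalic voicing): /k/ is a voiceless obstruent between vowels /e/ and /a/, so it voices to [g]. /s/ is a voiceless obstruent between vowels /a/ and /u/, so it voices to [z]. /hinsatdekasug/ → hinsatdegazug.
Rule 3 (regressive voicing assimilation): /t/ precedes the voiced obstruent /d/, so it voices to [d] by assimilation. /hinsatdegazug/ → hinsaddegazug.
Rule 4 (final devoicing): /g/ is a voiced stop in word-final position, so it devoices to [k]. /hinsaddegazug/ → hinsaddegazuk.

hinsaddegazuk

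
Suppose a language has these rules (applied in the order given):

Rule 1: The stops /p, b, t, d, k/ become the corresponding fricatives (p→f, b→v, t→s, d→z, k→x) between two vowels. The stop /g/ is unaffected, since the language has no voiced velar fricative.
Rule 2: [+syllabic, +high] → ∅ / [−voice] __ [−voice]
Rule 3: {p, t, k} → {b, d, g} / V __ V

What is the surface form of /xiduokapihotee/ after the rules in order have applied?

xizuoxafhosee

Rule 1 (intervocalic spirantization): /d/ is a stop between vowels /i/ and /u/, so it spirantizes to the fricative [z]. /k/ is a stop between vowels /o/ and /a/, so it spirantizes to the fricative [x]. /p/ is a stop between vowels /a/ and /i/, so it spirantizes to the fricative [f]. /t/ is a stop between vowels /o/ and /e/, so it spirantizes to the fricative [s]. /xiduokapihotee/ → xizuoxafihosee.
Rule 2 (high vowel syncope): /i/ is a high vowel flanked by voiceless consonants /f/ and /h/, so it deletes. /xizuoxafihosee/ → xizuoxafhosee.
Rule 3 (intervocalic voicing): no segment meets the environment; /xizuoxafhosee/ is unchanged.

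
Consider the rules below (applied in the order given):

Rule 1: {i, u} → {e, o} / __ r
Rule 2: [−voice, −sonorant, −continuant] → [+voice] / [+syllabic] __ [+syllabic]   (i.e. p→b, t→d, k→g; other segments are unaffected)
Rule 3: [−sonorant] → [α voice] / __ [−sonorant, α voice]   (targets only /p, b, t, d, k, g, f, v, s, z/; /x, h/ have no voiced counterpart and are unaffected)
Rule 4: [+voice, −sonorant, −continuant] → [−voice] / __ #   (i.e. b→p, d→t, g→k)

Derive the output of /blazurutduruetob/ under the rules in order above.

blazoruddoruedop

Rule 1 (pre-rhotic lowering): /u/ is a high vowel immediately before /r/, so it lowers to [o]. /u/ is a high vowel immediately before /r/, so it lowers to [o]. /blazurutduruetob/ → blazorutdoruetob.
Rule 2 (intervocalic voicing): /t/ is a voiceless stop between vowels /e/ and /o/, so it voices to [d]. /blazorutdoruetob/ → blazorutdoruedob.
Rule 3 (regressive voicing assimilation): /t/ precedes the voiced obstruent /d/, so it voices to [d] by assimilation. /blazorutdoruedob/ → blazoruddoruedob.
Rule 4 (final devoicing): /b/ is a voiced stop in word-final position, so it devoices to [p]. /blazoruddoruedob/ → blazoruddoruedop.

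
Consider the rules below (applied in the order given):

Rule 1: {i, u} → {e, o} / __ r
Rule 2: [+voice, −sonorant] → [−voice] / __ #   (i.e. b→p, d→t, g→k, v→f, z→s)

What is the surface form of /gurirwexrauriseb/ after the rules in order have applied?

Rule 1 (pre-rhotic lowering): /u/ is a high vowel immediately before /r/, so it lowers to [o]. /i/ is a high vowel immediately before /r/, so it lowers to [e]. /u/ is a high vowel immediately before /r/, so it lowers to [o]. /gurirwexrauriseb/ → gorerwexraoriseb.
Rule 2 (final devoicing): /b/ is a voiced obstruent in word-final position, so it devoices to [p]. /gorerwexraoriseb/ → gorerwexraorisep.

gorerwexraorisep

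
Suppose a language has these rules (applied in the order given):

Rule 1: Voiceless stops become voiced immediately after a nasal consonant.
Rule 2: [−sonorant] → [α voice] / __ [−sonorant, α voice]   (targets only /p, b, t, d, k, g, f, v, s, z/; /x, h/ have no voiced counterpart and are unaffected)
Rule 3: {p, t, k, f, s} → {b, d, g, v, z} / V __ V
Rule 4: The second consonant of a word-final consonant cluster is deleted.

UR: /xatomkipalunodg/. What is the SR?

xadomgibalunod

Rule 1 (post-nasal voicing): /k/ is a voiceless stop immediately after the nasal /m/, so it voices to [g]. /xatomkipalunodg/ → xatomgipalunodg.
Rule 2 (regressive voicing assimilation): no segment meets the environment; /xatomgipalunodg/ is unchanged.
Rule 3 (intervocalic voicing): /t/ is a voiceless obstruent between vowels /a/ and /o/, so it voices to [d]. /p/ is a voiceless obstruent between vowels /i/ and /a/, so it voices to [b]. /xatomgipalunodg/ → xadomgibalunodg.
Rule 4 (final cluster simplification): /g/ is the second consonant of a word-final cluster /dg/, so it deletes. /xadomgibalunodg/ → xadomgibalunod.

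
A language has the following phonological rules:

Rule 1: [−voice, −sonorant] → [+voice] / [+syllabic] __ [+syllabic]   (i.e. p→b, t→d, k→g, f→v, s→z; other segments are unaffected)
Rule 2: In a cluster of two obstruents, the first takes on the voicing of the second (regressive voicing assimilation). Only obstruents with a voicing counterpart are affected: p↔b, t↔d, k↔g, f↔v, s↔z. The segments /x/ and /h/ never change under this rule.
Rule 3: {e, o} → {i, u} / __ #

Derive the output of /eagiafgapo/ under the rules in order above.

eagiavgabu

Rule 1 (intervocalic voicing): /p/ is a voiceless obstruent between vowels /a/ and /o/, so it voices to [b]. /eagiafgapo/ → eagiafgabo.
Rule 2 (regressive voicing assimilation): /f/ precedes the voiced obstruent /g/, so it voices to [v] by assimilation. /eagiafgabo/ → eagiavgabo.
Rule 3 (final vowel raising): /o/ is a mid vowel in word-final position, so it raises to [u]. /eagiavgabo/ → eagiavgabu.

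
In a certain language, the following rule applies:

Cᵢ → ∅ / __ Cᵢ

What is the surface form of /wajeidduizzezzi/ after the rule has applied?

/dd/ is a geminate; the first /d/ deletes.
/zz/ is a geminate; the first /z/ deletes.
/zz/ is a geminate; the first /z/ deletes.
Surface form: [wajeiduizezi].

wajeiduizezi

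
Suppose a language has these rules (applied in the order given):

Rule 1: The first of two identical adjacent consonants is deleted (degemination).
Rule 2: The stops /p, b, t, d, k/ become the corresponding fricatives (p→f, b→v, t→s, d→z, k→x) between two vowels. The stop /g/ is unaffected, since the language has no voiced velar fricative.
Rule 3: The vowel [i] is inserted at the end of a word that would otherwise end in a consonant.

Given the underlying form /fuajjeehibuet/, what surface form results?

Rule 1 (degemination): /jj/ is a geminate; the first /j/ deletes. /fuajjeehibuet/ → fuajeehibuet.
Rule 2 (intervocalic spirantization): /b/ is a stop between vowels /i/ and /u/, so it spirantizes to the fricative [v]. /fuajeehibuet/ → fuajeehivuet.
Rule 3 (final i-epenthesis): the form ends in the consonant /t/, so [i] is inserted word-finally. /fuajeehivuet/ → fuajeehivueti.

fuajeehivueti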